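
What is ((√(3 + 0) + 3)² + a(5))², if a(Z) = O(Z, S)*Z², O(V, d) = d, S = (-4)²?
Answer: 169852 + 4944*√3 ≈ 1.7842e+5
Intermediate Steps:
S = 16
a(Z) = 16*Z²
((√(3 + 0) + 3)² + a(5))² = ((√(3 + 0) + 3)² + 16*5²)² = ((√3 + 3)² + 16*25)² = ((3 + √3)² + 400)² = (400 + (3 + √3)²)²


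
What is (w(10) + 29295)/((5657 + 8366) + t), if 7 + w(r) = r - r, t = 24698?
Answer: 29288/38721 ≈ 0.75639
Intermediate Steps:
w(r) = -7 (w(r) = -7 + (r - r) = -7 + 0 = -7)
(w(10) + 29295)/((5657 + 8366) + t) = (-7 + 29295)/((5657 + 8366) + 24698) = 29288/(14023 + 24698) = 29288/38721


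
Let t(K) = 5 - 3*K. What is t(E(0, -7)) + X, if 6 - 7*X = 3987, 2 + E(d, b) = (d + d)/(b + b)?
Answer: -3904/7 ≈ -557.71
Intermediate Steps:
E(d, b) = -2 + d/b (E(d, b) = -2 + (d + d)/(b + b) = -2 + (2*d)/((2*b)) = -2 + (2*d)*(1/(2*b)) = -2 + d/b)
X = -3981/7 (X = 6/7 - ⅐*3987 = 6/7 - 3987/7 = -3981/7 ≈ -568.71)
t(E(0, -7)) + X = (5 - 3*(-2 + 0/(-7))) - 3981/7 = (5 - 3*(-2 + 0*(-⅐))) - 3981/7 = (5 - 3*(-2 + 0)) - 3981/7 = (5 - 3*(-2)) - 3981/7 = (5 + 6) - 3981/7 = 11 - 3981/7 = -3904/7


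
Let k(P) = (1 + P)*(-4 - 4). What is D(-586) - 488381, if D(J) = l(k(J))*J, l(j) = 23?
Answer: -501859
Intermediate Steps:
k(P) = -8 - 8*P (k(P) = (1 + P)*(-8) = -8 - 8*P)
D(J) = 23*J
D(-586) - 488381 = 23*(-586) - 488381 = -13478 - 488381 = -501859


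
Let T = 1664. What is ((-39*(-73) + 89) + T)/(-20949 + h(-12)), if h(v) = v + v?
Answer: -4600/20973 ≈ -0.21933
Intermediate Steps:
h(v) = 2*v
((-39*(-73) + 89) + T)/(-20949 + h(-12)) = ((-39*(-73) + 89) + 1664)/(-20949 + 2*(-12)) = ((2847 + 89) + 1664)/(-20949 - 24) = (2936 + 1664)/(-20973) = 4600*(-1/20973) = -4600/20973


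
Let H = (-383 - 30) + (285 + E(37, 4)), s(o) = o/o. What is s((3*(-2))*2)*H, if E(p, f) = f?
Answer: -124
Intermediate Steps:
s(o) = 1
H = -124 (H = (-383 - 30) + (285 + 4) = -413 + 289 = -124)
s((3*(-2))*2)*H = 1*(-124) = -124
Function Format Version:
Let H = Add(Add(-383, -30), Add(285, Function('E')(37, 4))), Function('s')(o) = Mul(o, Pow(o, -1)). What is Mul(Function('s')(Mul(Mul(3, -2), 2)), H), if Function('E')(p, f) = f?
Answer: -124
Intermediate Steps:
Function('s')(o) = 1
H = -124 (H = Add(Add(-383, -30), Add(285, 4)) = Add(-413, 289) = -124)
Mul(Function('s')(Mul(Mul(3, -2), 2)), H) = Mul(1, -124) = -124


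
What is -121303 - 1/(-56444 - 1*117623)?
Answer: -21114849300/174067 ≈ -1.2130e+5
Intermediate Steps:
-121303 - 1/(-56444 - 1*117623) = -121303 - 1/(-56444 - 117623) = -121303 - 1/(-174067) = -121303 - 1*(-1/174067) = -121303 + 1/174067 = -21114849300/174067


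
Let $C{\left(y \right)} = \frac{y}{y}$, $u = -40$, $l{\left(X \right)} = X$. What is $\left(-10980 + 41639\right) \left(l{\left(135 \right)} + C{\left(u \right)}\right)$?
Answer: $4169624$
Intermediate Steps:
$C{\left(y \right)} = 1$
$\left(-10980 + 41639\right) \left(l{\left(135 \right)} + C{\left(u \right)}\right) = \left(-10980 + 41639\right) \left(135 + 1\right) = 30659 \cdot 136 = 4169624$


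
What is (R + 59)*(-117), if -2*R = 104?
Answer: -819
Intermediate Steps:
R = -52 (R = -½*104 = -52)
(R + 59)*(-117) = (-52 + 59)*(-117) = 7*(-117) = -819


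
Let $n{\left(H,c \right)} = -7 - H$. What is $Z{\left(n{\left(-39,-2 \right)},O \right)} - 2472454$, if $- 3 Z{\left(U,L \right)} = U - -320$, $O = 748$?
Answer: $- \frac{7417714}{3} \approx -2.4726 \cdot 10^{6}$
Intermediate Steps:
$Z{\left(U,L \right)} = - \frac{320}{3} - \frac{U}{3}$ ($Z{\left(U,L \right)} = - \frac{U - -320}{3} = - \frac{U + 320}{3} = - \frac{320 + U}{3} = - \frac{320}{3} - \frac{U}{3}$)
$Z{\left(n{\left(-39,-2 \right)},O \right)} - 2472454 = \left(- \frac{320}{3} - \frac{-7 - -39}{3}\right) - 2472454 = \left(- \frac{320}{3} - \frac{-7 + 39}{3}\right) - 2472454 = \left(- \frac{320}{3} - \frac{32}{3}\right) - 2472454 = - \frac{352}{3} - 2472454 = - \frac{7417714}{3}$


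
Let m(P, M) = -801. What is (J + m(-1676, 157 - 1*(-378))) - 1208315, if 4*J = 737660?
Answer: -1024701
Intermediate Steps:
J = 184415 (J = (¼)*737660 = 184415)
(J + m(-1676, 157 - 1*(-378))) - 1208315 = (184415 - 801) - 1208315 = 183614 - 1208315 = -1024701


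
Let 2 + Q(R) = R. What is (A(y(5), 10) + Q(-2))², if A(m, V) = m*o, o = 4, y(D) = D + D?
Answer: 1296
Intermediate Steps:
Q(R) = -2 + R
y(D) = 2*D
A(m, V) = 4*m (A(m, V) = m*4 = 4*m)
(A(y(5), 10) + Q(-2))² = (4*(2*5) + (-2 - 2))² = (4*10 - 4)² = (40 - 4)² = 36² = 1296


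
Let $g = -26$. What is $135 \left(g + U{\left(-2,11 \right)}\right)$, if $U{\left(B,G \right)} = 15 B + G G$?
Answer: $8775$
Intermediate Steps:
$U{\left(B,G \right)} = G^{2} + 15 B$ ($U{\left(B,G \right)} = 15 B + G^{2} = G^{2} + 15 B$)
$135 \left(g + U{\left(-2,11 \right)}\right) = 135 \left(-26 + \left(11^{2} + 15 \left(-2\right)\right)\right) = 135 \left(-26 + \left(121 - 30\right)\right) = 135 \left(-26 + 91\right) = 135 \cdot 65 = 8775$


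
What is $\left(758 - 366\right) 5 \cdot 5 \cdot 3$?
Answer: $29400$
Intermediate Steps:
$\left(758 - 366\right) 5 \cdot 5 \cdot 3 = \left(758 - 366\right) 25 \cdot 3 = 392 \cdot 75 = 29400$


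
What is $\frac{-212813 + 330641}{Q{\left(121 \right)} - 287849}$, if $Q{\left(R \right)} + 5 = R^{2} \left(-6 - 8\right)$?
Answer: $- \frac{9819}{41069} \approx -0.23909$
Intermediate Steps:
$Q{\left(R \right)} = -5 - 14 R^{2}$ ($Q{\left(R \right)} = -5 + R^{2} \left(-6 - 8\right) = -5 + R^{2} \left(-14\right) = -5 - 14 R^{2}$)
$\frac{-212813 + 330641}{Q{\left(121 \right)} - 287849} = \frac{-212813 + 330641}{\left(-5 - 14 \cdot 121^{2}\right) - 287849} = \frac{117828}{\left(-5 - 204974\right) - 287849} = \frac{117828}{-204979 - 287849} = \frac{117828}{-492828} = 117828 \left(- \frac{1}{492828}\right) = - \frac{9819}{41069}$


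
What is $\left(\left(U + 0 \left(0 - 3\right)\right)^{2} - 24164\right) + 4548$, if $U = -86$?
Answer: $-12220$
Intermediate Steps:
$\left(\left(U + 0 \left(0 - 3\right)\right)^{2} - 24164\right) + 4548 = \left(\left(-86 + 0 \left(0 - 3\right)\right)^{2} - 24164\right) + 4548 = \left(\left(-86 + 0 \left(-3\right)\right)^{2} - 24164\right) + 4548 = \left(\left(-86 + 0\right)^{2} - 24164\right) + 4548 = \left(\left(-86\right)^{2} - 24164\right) + 4548 = \left(7396 - 24164\right) + 4548 = -16768 + 4548 = -12220$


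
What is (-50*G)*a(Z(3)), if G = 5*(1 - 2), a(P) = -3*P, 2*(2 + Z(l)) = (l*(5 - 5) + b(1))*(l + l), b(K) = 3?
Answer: -5250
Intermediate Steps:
Z(l) = -2 + 3*l (Z(l) = -2 + ((l*(5 - 5) + 3)*(l + l))/2 = -2 + ((l*0 + 3)*(2*l))/2 = -2 + ((0 + 3)*(2*l))/2 = -2 + (3*(2*l))/2 = -2 + (6*l)/2 = -2 + 3*l)
G = -5 (G = 5*(-1) = -5)
(-50*G)*a(Z(3)) = (-50*(-5))*(-3*(-2 + 3*3)) = 250*(-3*(-2 + 9)) = 250*(-3*7) = 250*(-21) = -5250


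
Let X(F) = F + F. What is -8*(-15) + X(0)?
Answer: 120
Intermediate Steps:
X(F) = 2*F
-8*(-15) + X(0) = -8*(-15) + 2*0 = 120 + 0 = 120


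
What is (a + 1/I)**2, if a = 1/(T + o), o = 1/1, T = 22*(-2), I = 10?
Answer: 1089/184900 ≈ 0.0058897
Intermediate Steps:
T = -44
o = 1
a = -1/43 (a = 1/(-44 + 1) = 1/(-43) = -1/43 ≈ -0.023256)
(a + 1/I)**2 = (-1/43 + 1/10)**2 = (33/430)**2 = 1089/184900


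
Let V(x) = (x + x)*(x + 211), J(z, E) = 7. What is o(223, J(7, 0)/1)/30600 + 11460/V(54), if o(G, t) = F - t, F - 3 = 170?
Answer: 329099/810900 ≈ 0.40584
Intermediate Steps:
F = 173 (F = 3 + 170 = 173)
V(x) = 2*x*(211 + x) (V(x) = (2*x)*(211 + x) = 2*x*(211 + x))
o(G, t) = 173 - t
o(223, J(7, 0)/1)/30600 + 11460/V(54) = (173 - 7/1)/30600 + 11460/((2*54*(211 + 54))) = (173 - 7)*(1/30600) + 11460/((2*54*265)) = (173 - 1*7)*(1/30600) + 11460/28620 = (173 - 7)*(1/30600) + 11460*(1/28620) = 166*(1/30600) + 191/477 = 83/15300 + 191/477 = 329099/810900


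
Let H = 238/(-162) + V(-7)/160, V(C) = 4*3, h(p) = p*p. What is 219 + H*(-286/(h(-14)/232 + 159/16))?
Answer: 518669081/2026215 ≈ 255.98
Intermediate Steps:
h(p) = p**2
V(C) = 12
H = -4517/3240 (H = 238/(-162) + 12/160 = 238*(-1/162) + 12*(1/160) = -119/81 + 3/40 = -4517/3240 ≈ -1.3941)
219 + H*(-286/(h(-14)/232 + 159/16)) = 219 - (-645931)/(1620*((-14)**2/232 + 159/16)) = 219 - (-645931)/(1620*(196*(1/232) + 159*(1/16))) = 219 - (-645931)/(1620*(49/58 + 159/16)) = 219 - (-645931)/(1620*5003/464) = 219 - (-645931)*464/(1620*5003) = 219 - 4517/3240*(-132704/5003) = 219 + 74927996/2026215 = 518669081/2026215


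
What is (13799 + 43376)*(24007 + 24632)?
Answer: 2780934825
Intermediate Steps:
(13799 + 43376)*(24007 + 24632) = 57175*48639 = 2780934825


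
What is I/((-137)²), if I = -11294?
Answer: -11294/18769 ≈ -0.60174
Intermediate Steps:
I/((-137)²) = -11294/((-137)²) = -11294/18769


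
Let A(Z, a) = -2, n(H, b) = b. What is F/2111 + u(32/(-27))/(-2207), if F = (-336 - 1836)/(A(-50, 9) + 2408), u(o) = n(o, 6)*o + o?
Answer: 168047246/50442743979 ≈ 0.0033314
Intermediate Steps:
u(o) = 7*o (u(o) = 6*o + o = 7*o)
F = -362/401 (F = (-336 - 1836)/(-2 + 2408) = -2172/2406 = -2172*1/2406 = -362/401 ≈ -0.90274)
F/2111 + u(32/(-27))/(-2207) = -362/401/2111 + (7*(32/(-27)))/(-2207) = -362/401*1/2111 + (7*(32*(-1/27)))*(-1/2207) = -362/846511 + (7*(-32/27))*(-1/2207) = -362/846511 - 224/27*(-1/2207) = -362/846511 + 224/59589 = 168047246/50442743979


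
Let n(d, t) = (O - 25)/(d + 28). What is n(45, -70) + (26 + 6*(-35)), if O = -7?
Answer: -13464/73 ≈ -184.44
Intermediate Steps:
n(d, t) = -32/(28 + d) (n(d, t) = (-7 - 25)/(d + 28) = -32/(28 + d))
n(45, -70) + (26 + 6*(-35)) = -32/(28 + 45) + (26 + 6*(-35)) = -32/73 + (26 - 210) = -32*1/73 - 184 = -32/73 - 184 = -13464/73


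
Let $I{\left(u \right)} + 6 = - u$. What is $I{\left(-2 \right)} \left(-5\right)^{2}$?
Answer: $-100$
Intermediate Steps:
$I{\left(u \right)} = -6 - u$
$I{\left(-2 \right)} \left(-5\right)^{2} = \left(-6 - -2\right) \left(-5\right)^{2} = \left(-6 + 2\right) 25 = \left(-4\right) 25 = -100$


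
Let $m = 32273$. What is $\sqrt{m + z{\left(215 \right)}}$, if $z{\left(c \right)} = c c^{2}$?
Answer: $2 \sqrt{2492662} \approx 3157.6$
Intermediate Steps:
$z{\left(c \right)} = c^{3}$
$\sqrt{m + z{\left(215 \right)}} = \sqrt{32273 + 215^{3}} = \sqrt{32273 + 9938375} = \sqrt{9970648} = 2 \sqrt{2492662}$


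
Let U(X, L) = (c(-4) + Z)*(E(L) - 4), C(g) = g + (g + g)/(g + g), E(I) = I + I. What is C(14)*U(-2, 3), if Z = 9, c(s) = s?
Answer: 150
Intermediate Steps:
E(I) = 2*I
C(g) = 1 + g (C(g) = g + (2*g)/((2*g)) = g + (2*g)*(1/(2*g)) = g + 1 = 1 + g)
U(X, L) = -20 + 10*L (U(X, L) = (-4 + 9)*(2*L - 4) = 5*(-4 + 2*L) = -20 + 10*L)
C(14)*U(-2, 3) = (1 + 14)*(-20 + 10*3) = 15*(-20 + 30) = 15*10 = 150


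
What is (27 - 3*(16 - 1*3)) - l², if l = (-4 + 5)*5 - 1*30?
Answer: -637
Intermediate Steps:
l = -25 (l = 1*5 - 30 = 5 - 30 = -25)
(27 - 3*(16 - 1*3)) - l² = (27 - 3*(16 - 1*3)) - 1*(-25)² = (27 - 3*(16 - 3)) - 1*625 = (27 - 3*13) - 625 = (27 - 39) - 625 = -12 - 625 = -637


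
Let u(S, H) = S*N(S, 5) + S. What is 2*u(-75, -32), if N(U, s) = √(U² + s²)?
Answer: -150 - 750*√226 ≈ -11425.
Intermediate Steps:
u(S, H) = S + S*√(25 + S²) (u(S, H) = S*√(S² + 5²) + S = S*√(S² + 25) + S = S*√(25 + S²) + S = S + S*√(25 + S²))
2*u(-75, -32) = 2*(-75*(1 + √(25 + (-75)²))) = 2*(-75*(1 + √(25 + 5625))) = 2*(-75*(1 + √5650)) = 2*(-75*(1 + 5*√226)) = 2*(-75 - 375*√226) = -150 - 750*√226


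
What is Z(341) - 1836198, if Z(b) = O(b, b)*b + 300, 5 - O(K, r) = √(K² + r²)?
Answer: -1834193 - 116281*√2 ≈ -1.9986e+6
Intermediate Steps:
O(K, r) = 5 - √(K² + r²)
Z(b) = 300 + b*(5 - √2*√(b²)) (Z(b) = (5 - √(b² + b²))*b + 300 = (5 - √(2*b²))*b + 300 = (5 - √2*√(b²))*b + 300 = b*(5 - √2*√(b²)) + 300 = 300 + b*(5 - √2*√(b²)))
Z(341) - 1836198 = (300 - 1*341*(-5 + √2*√(341²))) - 1836198 = (300 - 1*341*(-5 + √2*√116281)) - 1836198 = (300 - 1*341*(-5 + √2*341)) - 1836198 = (300 - 1*341*(-5 + 341*√2)) - 1836198 = (300 + (1705 - 116281*√2)) - 1836198 = (2005 - 116281*√2) - 1836198 = -1834193 - 116281*√2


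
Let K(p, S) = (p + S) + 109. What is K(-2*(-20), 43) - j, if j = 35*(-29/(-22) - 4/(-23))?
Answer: 70727/506 ≈ 139.78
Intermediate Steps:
K(p, S) = 109 + S + p (K(p, S) = (S + p) + 109 = 109 + S + p)
j = 26425/506 (j = 35*(-29*(-1/22) - 4*(-1/23)) = 35*(29/22 + 4/23) = 35*(755/506) = 26425/506 ≈ 52.223)
K(-2*(-20), 43) - j = (109 + 43 - 2*(-20)) - 1*26425/506 = (109 + 43 + 40) - 26425/506 = 192 - 26425/506 = 70727/506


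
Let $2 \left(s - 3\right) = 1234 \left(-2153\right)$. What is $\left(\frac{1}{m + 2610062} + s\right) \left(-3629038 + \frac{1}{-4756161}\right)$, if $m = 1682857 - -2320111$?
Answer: $\frac{50542359723920142470701247}{10484211792610} \approx 4.8208 \cdot 10^{12}$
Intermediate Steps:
$m = 4002968$ ($m = 1682857 + 2320111 = 4002968$)
$s = -1328398$ ($s = 3 + \frac{1234 \left(-2153\right)}{2} = 3 + \frac{1}{2} \left(-2656802\right) = 3 - 1328401 = -1328398$)
$\left(\frac{1}{m + 2610062} + s\right) \left(-3629038 + \frac{1}{-4756161}\right) = \left(\frac{1}{4002968 + 2610062} - 1328398\right) \left(-3629038 + \frac{1}{-4756161}\right) = \left(\frac{1}{6613030} - 1328398\right) \left(-3629038 - \frac{1}{4756161}\right) = \left(\frac{1}{6613030} - 1328398\right) \left(- \frac{17260289003119}{4756161}\right) = \left(- \frac{8784735825939}{6613030}\right) \left(- \frac{17260289003119}{4756161}\right) = \frac{50542359723920142470701247}{10484211792610}$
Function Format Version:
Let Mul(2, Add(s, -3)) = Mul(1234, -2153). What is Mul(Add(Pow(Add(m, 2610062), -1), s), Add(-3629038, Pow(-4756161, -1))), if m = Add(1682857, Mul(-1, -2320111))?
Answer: Rational(50542359723920142470701247, 10484211792610) ≈ 4.8208e+12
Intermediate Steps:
m = 4002968 (m = Add(1682857, 2320111) = 4002968)
s = -1328398 (s = Add(3, Mul(Rational(1, 2), Mul(1234, -2153))) = Add(3, Mul(Rational(1, 2), -2656802)) = Add(3, -1328401) = -1328398)
Mul(Add(Pow(Add(m, 2610062), -1), s), Add(-3629038, Pow(-4756161, -1))) = Mul(Add(Pow(Add(4002968, 2610062), -1), -1328398), Add(-3629038, Pow(-4756161, -1))) = Mul(Add(Pow(6613030, -1), -1328398), Add(-3629038, Rational(-1, 4756161))) = Mul(Add(Rational(1, 6613030), -1328398), Rational(-17260289003119, 4756161)) = Mul(Rational(-8784735825939, 6613030), Rational(-17260289003119, 4756161)) = Rational(50542359723920142470701247, 10484211792610)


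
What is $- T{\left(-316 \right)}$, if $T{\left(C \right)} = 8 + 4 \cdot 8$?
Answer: $-40$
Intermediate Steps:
$T{\left(C \right)} = 40$ ($T{\left(C \right)} = 8 + 32 = 40$)
$- T{\left(-316 \right)} = \left(-1\right) 40 = -40$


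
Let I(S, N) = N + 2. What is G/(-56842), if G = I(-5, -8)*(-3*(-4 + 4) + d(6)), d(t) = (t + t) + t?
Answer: 54/28421 ≈ 0.0019000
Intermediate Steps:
I(S, N) = 2 + N
d(t) = 3*t (d(t) = 2*t + t = 3*t)
G = -108 (G = (2 - 8)*(-3*(-4 + 4) + 3*6) = -6*(-3*0 + 18) = -6*(0 + 18) = -6*18 = -108)
G/(-56842) = -108/(-56842) = -108*(-1/56842) = 54/28421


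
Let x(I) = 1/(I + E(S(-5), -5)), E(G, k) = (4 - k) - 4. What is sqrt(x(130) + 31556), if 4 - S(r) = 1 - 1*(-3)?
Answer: 67*sqrt(14235)/45 ≈ 177.64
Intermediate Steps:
S(r) = 0 (S(r) = 4 - (1 - 1*(-3)) = 4 - (1 + 3) = 4 - 1*4 = 4 - 4 = 0)
E(G, k) = -k
x(I) = 1/(5 + I) (x(I) = 1/(I - 1*(-5)) = 1/(I + 5) = 1/(5 + I))
sqrt(x(130) + 31556) = sqrt(1/(5 + 130) + 31556) = sqrt(1/135 + 31556) = sqrt(4260061/135) = 67*sqrt(14235)/45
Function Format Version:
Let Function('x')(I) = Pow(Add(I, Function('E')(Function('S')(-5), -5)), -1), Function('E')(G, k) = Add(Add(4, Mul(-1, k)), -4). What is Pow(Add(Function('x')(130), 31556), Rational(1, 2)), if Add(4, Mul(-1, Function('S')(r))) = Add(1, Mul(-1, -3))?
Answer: Mul(Rational(67, 45), Pow(14235, Rational(1, 2))) ≈ 177.64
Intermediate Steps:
Function('S')(r) = 0 (Function('S')(r) = Add(4, Mul(-1, Add(1, Mul(-1, -3)))) = Add(4, Mul(-1, Add(1, 3))) = Add(4, Mul(-1, 4)) = Add(4, -4) = 0)
Function('E')(G, k) = Mul(-1, k)
Function('x')(I) = Pow(Add(5, I), -1) (Function('x')(I) = Pow(Add(I, Mul(-1, -5)), -1) = Pow(Add(I, 5), -1) = Pow(Add(5, I), -1))
Pow(Add(Function('x')(130), 31556), Rational(1, 2)) = Pow(Add(Pow(Add(5, 130), -1), 31556), Rational(1, 2)) = Pow(Add(Pow(135, -1), 31556), Rational(1, 2)) = Pow(Add(Rational(1, 135), 31556), Rational(1, 2)) = Pow(Rational(4260061, 135), Rational(1, 2)) = Mul(Rational(67, 45), Pow(14235, Rational(1, 2)))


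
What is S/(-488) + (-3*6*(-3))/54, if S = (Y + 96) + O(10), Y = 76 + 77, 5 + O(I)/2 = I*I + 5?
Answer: 39/488 ≈ 0.079918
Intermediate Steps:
O(I) = 2*I**2 (O(I) = -10 + 2*(I*I + 5) = -10 + 2*(I**2 + 5) = -10 + 2*(5 + I**2) = -10 + (10 + 2*I**2) = 2*I**2)
Y = 153
S = 449 (S = (153 + 96) + 2*10**2 = 249 + 2*100 = 249 + 200 = 449)
S/(-488) + (-3*6*(-3))/54 = 449/(-488) + (-3*6*(-3))/54 = 449*(-1/488) - 18*(-3)*(1/54) = -449/488 + 54*(1/54) = -449/488 + 1 = 39/488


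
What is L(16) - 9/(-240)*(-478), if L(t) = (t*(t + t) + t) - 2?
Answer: 20323/40 ≈ 508.08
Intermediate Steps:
L(t) = -2 + t + 2*t**2 (L(t) = (t*(2*t) + t) - 2 = (2*t**2 + t) - 2 = (t + 2*t**2) - 2 = -2 + t + 2*t**2)
L(16) - 9/(-240)*(-478) = (-2 + 16 + 2*16**2) - 9/(-240)*(-478) = (-2 + 16 + 2*256) - 9*(-1/240)*(-478) = (-2 + 16 + 512) + (3/80)*(-478) = 526 - 717/40 = 20323/40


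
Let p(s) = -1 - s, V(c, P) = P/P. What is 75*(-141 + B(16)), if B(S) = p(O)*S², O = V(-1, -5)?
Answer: -48975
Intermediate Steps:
V(c, P) = 1
O = 1
B(S) = -2*S² (B(S) = (-1 - 1*1)*S² = (-1 - 1)*S² = -2*S²)
75*(-141 + B(16)) = 75*(-141 - 2*16²) = 75*(-141 - 2*256) = 75*(-141 - 512) = 75*(-653) = -48975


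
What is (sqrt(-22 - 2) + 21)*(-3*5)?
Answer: -315 - 30*I*sqrt(6) ≈ -315.0 - 73.485*I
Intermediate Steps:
(sqrt(-22 - 2) + 21)*(-3*5) = (sqrt(-24) + 21)*(-15) = (2*I*sqrt(6) + 21)*(-15) = (21 + 2*I*sqrt(6))*(-15) = -315 - 30*I*sqrt(6)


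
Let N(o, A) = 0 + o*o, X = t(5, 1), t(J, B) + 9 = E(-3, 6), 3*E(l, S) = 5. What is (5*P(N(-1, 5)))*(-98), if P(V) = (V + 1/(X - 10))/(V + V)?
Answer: -12005/52 ≈ -230.87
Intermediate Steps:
E(l, S) = 5/3 (E(l, S) = (⅓)*5 = 5/3)
t(J, B) = -22/3 (t(J, B) = -9 + 5/3 = -22/3)
X = -22/3 ≈ -7.3333
N(o, A) = o² (N(o, A) = 0 + o² = o²)
P(V) = (-3/52 + V)/(2*V) (P(V) = (V + 1/(-22/3 - 10))/(V + V) = (V + 1/(-52/3))/((2*V)) = (V - 3/52)*(1/(2*V)) = (-3/52 + V)*(1/(2*V)) = (-3/52 + V)/(2*V))
(5*P(N(-1, 5)))*(-98) = (5*((-3 + 52*(-1)²)/(104*((-1)²))))*(-98) = (5*((1/104)*(-3 + 52*1)/1))*(-98) = (5*((1/104)*1*(-3 + 52)))*(-98) = (5*((1/104)*1*49))*(-98) = (5*(49/104))*(-98) = (245/104)*(-98) = -12005/52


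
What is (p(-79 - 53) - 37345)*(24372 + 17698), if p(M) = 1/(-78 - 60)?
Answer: -108406207385/69 ≈ -1.5711e+9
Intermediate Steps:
p(M) = -1/138 (p(M) = 1/(-138) = -1/138)
(p(-79 - 53) - 37345)*(24372 + 17698) = (-1/138 - 37345)*(24372 + 17698) = -5153611/138*42070 = -108406207385/69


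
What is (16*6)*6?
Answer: 576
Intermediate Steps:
(16*6)*6 = 96*6 = 576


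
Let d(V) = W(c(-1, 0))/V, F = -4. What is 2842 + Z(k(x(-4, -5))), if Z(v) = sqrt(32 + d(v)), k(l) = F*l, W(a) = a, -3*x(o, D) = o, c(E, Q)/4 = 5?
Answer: 2842 + sqrt(113)/2 ≈ 2847.3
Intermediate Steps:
c(E, Q) = 20 (c(E, Q) = 4*5 = 20)
x(o, D) = -o/3
d(V) = 20/V
k(l) = -4*l
Z(v) = sqrt(32 + 20/v)
2842 + Z(k(x(-4, -5))) = 2842 + 2*sqrt(8 + 5/((-(-4)*(-4)/3))) = 2842 + 2*sqrt(8 + 5/((-4*4/3))) = 2842 + 2*sqrt(8 + 5/(-16/3)) = 2842 + 2*sqrt(8 + 5*(-3/16)) = 2842 + 2*sqrt(8 - 15/16) = 2842 + 2*sqrt(113/16) = 2842 + 2*(sqrt(113)/4) = 2842 + sqrt(113)/2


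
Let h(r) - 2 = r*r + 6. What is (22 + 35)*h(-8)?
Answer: 4104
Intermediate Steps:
h(r) = 8 + r**2 (h(r) = 2 + (r*r + 6) = 2 + (r**2 + 6) = 2 + (6 + r**2) = 8 + r**2)
(22 + 35)*h(-8) = (22 + 35)*(8 + (-8)**2) = 57*(8 + 64) = 57*72 = 4104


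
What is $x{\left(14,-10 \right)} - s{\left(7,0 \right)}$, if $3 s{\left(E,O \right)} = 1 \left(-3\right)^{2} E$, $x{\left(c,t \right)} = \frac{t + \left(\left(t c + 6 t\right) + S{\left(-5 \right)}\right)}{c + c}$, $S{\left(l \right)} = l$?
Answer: $- \frac{803}{28} \approx -28.679$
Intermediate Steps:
$x{\left(c,t \right)} = \frac{-5 + 7 t + c t}{2 c}$ ($x{\left(c,t \right)} = \frac{t - \left(5 - 6 t - t c\right)}{c + c} = \frac{t - \left(5 - 6 t - c t\right)}{2 c} = \left(t - \left(5 - 6 t - c t\right)\right) \frac{1}{2 c} = \left(t + \left(-5 + 6 t + c t\right)\right) \frac{1}{2 c} = \left(-5 + 7 t + c t\right) \frac{1}{2 c} = \frac{-5 + 7 t + c t}{2 c}$)
$s{\left(E,O \right)} = 3 E$ ($s{\left(E,O \right)} = \frac{1 \left(-3\right)^{2} E}{3} = \frac{1 \cdot 9 E}{3} = \frac{9 E}{3} = 3 E$)
$x{\left(14,-10 \right)} - s{\left(7,0 \right)} = \frac{-5 + 7 \left(-10\right) + 14 \left(-10\right)}{2 \cdot 14} - 3 \cdot 7 = \frac{1}{2} \cdot \frac{1}{14} \left(-5 - 70 - 140\right) - 21 = \frac{1}{2} \cdot \frac{1}{14} \left(-215\right) - 21 = - \frac{215}{28} - 21 = - \frac{803}{28}$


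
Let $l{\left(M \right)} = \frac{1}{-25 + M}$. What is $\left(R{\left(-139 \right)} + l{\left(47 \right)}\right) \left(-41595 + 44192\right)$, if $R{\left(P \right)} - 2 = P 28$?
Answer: $- \frac{222248663}{22} \approx -1.0102 \cdot 10^{7}$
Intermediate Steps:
$R{\left(P \right)} = 2 + 28 P$ ($R{\left(P \right)} = 2 + P 28 = 2 + 28 P$)
$\left(R{\left(-139 \right)} + l{\left(47 \right)}\right) \left(-41595 + 44192\right) = \left(\left(2 + 28 \left(-139\right)\right) + \frac{1}{-25 + 47}\right) \left(-41595 + 44192\right) = \left(\left(2 - 3892\right) + \frac{1}{22}\right) 2597 = \left(-3890 + \frac{1}{22}\right) 2597 = \left(- \frac{85579}{22}\right) 2597 = - \frac{222248663}{22}$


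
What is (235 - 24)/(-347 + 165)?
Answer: -211/182 ≈ -1.1593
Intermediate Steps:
(235 - 24)/(-347 + 165) = 211/(-182) = 211*(-1/182) = -211/182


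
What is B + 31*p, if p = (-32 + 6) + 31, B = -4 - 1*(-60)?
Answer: 211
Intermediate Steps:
B = 56 (B = -4 + 60 = 56)
p = 5 (p = -26 + 31 = 5)
B + 31*p = 56 + 31*5 = 56 + 155 = 211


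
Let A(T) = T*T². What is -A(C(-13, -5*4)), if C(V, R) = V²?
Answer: -4826809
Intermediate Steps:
A(T) = T³
-A(C(-13, -5*4)) = -((-13)²)³ = -1*169³ = -1*4826809 = -4826809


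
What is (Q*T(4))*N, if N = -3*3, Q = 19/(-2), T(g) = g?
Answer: 342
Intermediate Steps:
Q = -19/2 (Q = 19*(-½) = -19/2 ≈ -9.5000)
N = -9
(Q*T(4))*N = -19/2*4*(-9) = -38*(-9) = 342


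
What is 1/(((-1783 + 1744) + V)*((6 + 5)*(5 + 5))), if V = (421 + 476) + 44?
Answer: 1/99220 ≈ 1.0079e-5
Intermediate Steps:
V = 941 (V = 897 + 44 = 941)
1/(((-1783 + 1744) + V)*((6 + 5)*(5 + 5))) = 1/(((-1783 + 1744) + 941)*((6 + 5)*(5 + 5))) = 1/((-39 + 941)*(11*10)) = 1/(902*110) = 1/99220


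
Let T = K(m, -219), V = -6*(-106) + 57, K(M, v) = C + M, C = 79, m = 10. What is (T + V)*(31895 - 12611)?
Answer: 15080088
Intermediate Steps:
K(M, v) = 79 + M
V = 693 (V = 636 + 57 = 693)
T = 89 (T = 79 + 10 = 89)
(T + V)*(31895 - 12611) = (89 + 693)*(31895 - 12611) = 782*19284 = 15080088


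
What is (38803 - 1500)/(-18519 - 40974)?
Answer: -5329/8499 ≈ -0.62702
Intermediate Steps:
(38803 - 1500)/(-18519 - 40974) = 37303/(-59493) = 37303*(-1/59493) = -5329/8499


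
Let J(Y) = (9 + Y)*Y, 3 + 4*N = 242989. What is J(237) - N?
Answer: -4889/2 ≈ -2444.5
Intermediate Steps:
N = 121493/2 (N = -¾ + (¼)*242989 = -¾ + 242989/4 = 121493/2 ≈ 60747.)
J(Y) = Y*(9 + Y)
J(237) - N = 237*(9 + 237) - 1*121493/2 = 237*246 - 121493/2 = 58302 - 121493/2 = -4889/2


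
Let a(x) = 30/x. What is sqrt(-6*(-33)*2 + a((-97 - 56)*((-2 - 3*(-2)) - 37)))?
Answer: sqrt(124631386)/561 ≈ 19.900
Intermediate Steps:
sqrt(-6*(-33)*2 + a((-97 - 56)*((-2 - 3*(-2)) - 37))) = sqrt(-6*(-33)*2 + 30/(((-97 - 56)*((-2 - 3*(-2)) - 37)))) = sqrt(198*2 + 30/((-153*((-2 + 6) - 37)))) = sqrt(396 + 30/((-153*(4 - 37)))) = sqrt(396 + 30/((-153*(-33)))) = sqrt(396 + 30/5049) = sqrt(396 + 30*(1/5049)) = sqrt(396 + 10/1683) = sqrt(666478/1683) = sqrt(124631386)/561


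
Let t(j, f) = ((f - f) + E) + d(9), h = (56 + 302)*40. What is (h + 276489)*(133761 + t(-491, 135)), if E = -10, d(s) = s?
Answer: 38898611840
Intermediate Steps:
h = 14320 (h = 358*40 = 14320)
t(j, f) = -1 (t(j, f) = ((f - f) - 10) + 9 = (0 - 10) + 9 = -10 + 9 = -1)
(h + 276489)*(133761 + t(-491, 135)) = (14320 + 276489)*(133761 - 1) = 290809*133760 = 38898611840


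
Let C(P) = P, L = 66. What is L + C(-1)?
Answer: 65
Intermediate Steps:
L + C(-1) = 66 - 1 = 65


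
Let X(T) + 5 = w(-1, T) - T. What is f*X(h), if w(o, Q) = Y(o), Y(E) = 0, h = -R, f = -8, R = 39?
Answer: -272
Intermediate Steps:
h = -39 (h = -1*39 = -39)
w(o, Q) = 0
X(T) = -5 - T (X(T) = -5 + (0 - T) = -5 - T)
f*X(h) = -8*(-5 - 1*(-39)) = -8*(-5 + 39) = -8*34 = -272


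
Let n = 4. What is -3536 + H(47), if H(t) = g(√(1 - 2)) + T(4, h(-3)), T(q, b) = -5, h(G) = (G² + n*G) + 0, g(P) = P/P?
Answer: -3540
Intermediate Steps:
g(P) = 1
h(G) = G² + 4*G (h(G) = (G² + 4*G) + 0 = G² + 4*G)
H(t) = -4 (H(t) = 1 - 5 = -4)
-3536 + H(47) = -3536 - 4 = -3540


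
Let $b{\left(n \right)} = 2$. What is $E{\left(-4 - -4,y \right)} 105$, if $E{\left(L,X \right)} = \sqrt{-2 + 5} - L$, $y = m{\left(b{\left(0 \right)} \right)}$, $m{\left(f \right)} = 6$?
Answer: $105 \sqrt{3} \approx 181.87$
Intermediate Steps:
$y = 6$
$E{\left(L,X \right)} = \sqrt{3} - L$
$E{\left(-4 - -4,y \right)} 105 = \left(\sqrt{3} - \left(-4 - -4\right)\right) 105 = \left(\sqrt{3} - \left(-4 + 4\right)\right) 105 = \left(\sqrt{3} - 0\right) 105 = \left(\sqrt{3} + 0\right) 105 = \sqrt{3} \cdot 105 = 105 \sqrt{3}$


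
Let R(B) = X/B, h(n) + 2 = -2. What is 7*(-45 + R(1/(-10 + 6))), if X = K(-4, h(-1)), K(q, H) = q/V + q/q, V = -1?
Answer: -455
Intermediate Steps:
h(n) = -4 (h(n) = -2 - 2 = -4)
K(q, H) = 1 - q (K(q, H) = q/(-1) + q/q = q*(-1) + 1 = -q + 1 = 1 - q)
X = 5 (X = 1 - 1*(-4) = 1 + 4 = 5)
R(B) = 5/B
7*(-45 + R(1/(-10 + 6))) = 7*(-45 + 5/(1/(-10 + 6))) = 7*(-45 + 5/(1/(-4))) = 7*(-45 + 5/(-¼)) = 7*(-45 + 5*(-4)) = 7*(-45 - 20) = 7*(-65) = -455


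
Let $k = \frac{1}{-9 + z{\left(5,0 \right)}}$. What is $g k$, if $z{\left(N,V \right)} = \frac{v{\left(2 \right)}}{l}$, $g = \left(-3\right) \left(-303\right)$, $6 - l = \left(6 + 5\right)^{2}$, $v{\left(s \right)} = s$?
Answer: $- \frac{104535}{1037} \approx -100.81$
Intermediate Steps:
$l = -115$ ($l = 6 - \left(6 + 5\right)^{2} = 6 - 11^{2} = 6 - 121 = -115$)
$g = 909$
$z{\left(N,V \right)} = - \frac{2}{115}$ ($z{\left(N,V \right)} = \frac{2}{-115} = 2 \left(- \frac{1}{115}\right) = - \frac{2}{115}$)
$k = - \frac{115}{1037}$ ($k = \frac{1}{-9 - \frac{2}{115}} = \frac{1}{- \frac{1037}{115}} = - \frac{115}{1037} \approx -0.1109$)
$g k = 909 \left(- \frac{115}{1037}\right) = - \frac{104535}{1037}$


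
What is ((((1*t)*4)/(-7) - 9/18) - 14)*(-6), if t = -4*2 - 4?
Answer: 321/7 ≈ 45.857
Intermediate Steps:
t = -12 (t = -8 - 4 = -12)
((((1*t)*4)/(-7) - 9/18) - 14)*(-6) = ((((1*(-12))*4)/(-7) - 9/18) - 14)*(-6) = ((-12*4*(-1/7) - 9*1/18) - 14)*(-6) = ((-48*(-1/7) - 1/2) - 14)*(-6) = ((48/7 - 1/2) - 14)*(-6) = (89/14 - 14)*(-6) = -107/14*(-6) = 321/7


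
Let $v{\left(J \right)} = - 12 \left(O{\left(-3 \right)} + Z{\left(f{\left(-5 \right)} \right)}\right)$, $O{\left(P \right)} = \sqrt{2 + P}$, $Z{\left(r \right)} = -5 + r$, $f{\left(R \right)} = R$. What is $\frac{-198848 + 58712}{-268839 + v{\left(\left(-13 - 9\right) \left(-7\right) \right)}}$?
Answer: $\frac{4184133976}{8023322345} - \frac{186848 i}{8023322345} \approx 0.5215 - 2.3288 \cdot 10^{-5} i$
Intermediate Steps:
$v{\left(J \right)} = 120 - 12 i$ ($v{\left(J \right)} = - 12 \left(\sqrt{2 - 3} - 10\right) = - 12 \left(\sqrt{-1} - 10\right) = - 12 \left(i - 10\right) = - 12 \left(-10 + i\right) = 120 - 12 i$)
$\frac{-198848 + 58712}{-268839 + v{\left(\left(-13 - 9\right) \left(-7\right) \right)}} = \frac{-198848 + 58712}{-268839 + \left(120 - 12 i\right)} = - \frac{140136}{-268719 - 12 i} = - 140136 \frac{-268719 + 12 i}{72209901105} = - \frac{46712 \left(-268719 + 12 i\right)}{24069967035}$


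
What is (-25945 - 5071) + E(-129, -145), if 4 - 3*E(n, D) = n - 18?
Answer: -92897/3 ≈ -30966.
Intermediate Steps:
E(n, D) = 22/3 - n/3 (E(n, D) = 4/3 - (n - 18)/3 = 4/3 - (-18 + n)/3 = 4/3 + (6 - n/3) = 22/3 - n/3)
(-25945 - 5071) + E(-129, -145) = (-25945 - 5071) + (22/3 - ⅓*(-129)) = -31016 + (22/3 + 43) = -31016 + 151/3 = -92897/3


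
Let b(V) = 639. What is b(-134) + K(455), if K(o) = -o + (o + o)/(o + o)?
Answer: 185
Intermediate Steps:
K(o) = 1 - o (K(o) = -o + (2*o)/((2*o)) = -o + (2*o)*(1/(2*o)) = -o + 1 = 1 - o)
b(-134) + K(455) = 639 + (1 - 1*455) = 639 + (1 - 455) = 639 - 454 = 185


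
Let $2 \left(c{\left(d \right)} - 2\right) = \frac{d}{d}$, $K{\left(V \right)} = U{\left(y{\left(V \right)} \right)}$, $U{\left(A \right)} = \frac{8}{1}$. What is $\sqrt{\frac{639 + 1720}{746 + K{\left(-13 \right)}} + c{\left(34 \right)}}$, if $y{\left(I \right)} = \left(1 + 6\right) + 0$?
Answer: $\frac{\sqrt{799994}}{377} \approx 2.3725$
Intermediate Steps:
$y{\left(I \right)} = 7$ ($y{\left(I \right)} = 7 + 0 = 7$)
$U{\left(A \right)} = 8$ ($U{\left(A \right)} = 8 \cdot 1 = 8$)
$K{\left(V \right)} = 8$
$c{\left(d \right)} = \frac{5}{2}$ ($c{\left(d \right)} = 2 + \frac{d \frac{1}{d}}{2} = 2 + \frac{1}{2} \cdot 1 = 2 + \frac{1}{2} = \frac{5}{2}$)
$\sqrt{\frac{639 + 1720}{746 + K{\left(-13 \right)}} + c{\left(34 \right)}} = \sqrt{\frac{639 + 1720}{746 + 8} + \frac{5}{2}} = \sqrt{\frac{2359}{754} + \frac{5}{2}} = \sqrt{\frac{2122}{377}} = \frac{\sqrt{799994}}{377}$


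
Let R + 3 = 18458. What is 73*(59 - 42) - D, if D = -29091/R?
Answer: 22931746/18455 ≈ 1242.6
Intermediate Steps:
R = 18455 (R = -3 + 18458 = 18455)
D = -29091/18455 ≈ -1.5763
73*(59 - 42) - D = 73*(59 - 42) - 1*(-29091/18455) = 73*17 + 29091/18455 = 1241 + 29091/18455 = 22931746/18455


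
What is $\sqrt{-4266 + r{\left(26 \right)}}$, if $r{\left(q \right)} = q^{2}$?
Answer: $i \sqrt{3590} \approx 59.917 i$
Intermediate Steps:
$\sqrt{-4266 + r{\left(26 \right)}} = \sqrt{-4266 + 26^{2}} = \sqrt{-4266 + 676} = \sqrt{-3590} = i \sqrt{3590}$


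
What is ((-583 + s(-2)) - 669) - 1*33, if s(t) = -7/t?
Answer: -2563/2 ≈ -1281.5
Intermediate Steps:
((-583 + s(-2)) - 669) - 1*33 = ((-583 - 7/(-2)) - 669) - 1*33 = ((-583 - 7*(-½)) - 669) - 33 = ((-583 + 7/2) - 669) - 33 = (-1159/2 - 669) - 33 = -2497/2 - 33 = -2563/2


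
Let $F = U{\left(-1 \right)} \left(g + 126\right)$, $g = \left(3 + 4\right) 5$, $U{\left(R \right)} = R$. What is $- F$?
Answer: $161$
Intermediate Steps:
$g = 35$ ($g = 7 \cdot 5 = 35$)
$F = -161$ ($F = - (35 + 126) = \left(-1\right) 161 = -161$)
$- F = \left(-1\right) \left(-161\right) = 161$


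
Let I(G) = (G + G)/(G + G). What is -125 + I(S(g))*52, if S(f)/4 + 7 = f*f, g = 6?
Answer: -73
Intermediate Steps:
S(f) = -28 + 4*f² (S(f) = -28 + 4*(f*f) = -28 + 4*f²)
I(G) = 1 (I(G) = (2*G)/((2*G)) = (2*G)*(1/(2*G)) = 1)
-125 + I(S(g))*52 = -125 + 1*52 = -125 + 52 = -73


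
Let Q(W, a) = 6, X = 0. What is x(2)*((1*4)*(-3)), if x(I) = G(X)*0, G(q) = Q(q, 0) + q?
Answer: 0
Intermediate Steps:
G(q) = 6 + q
x(I) = 0 (x(I) = (6 + 0)*0 = 6*0 = 0)
x(2)*((1*4)*(-3)) = 0*((1*4)*(-3)) = 0*(4*(-3)) = 0*(-12) = 0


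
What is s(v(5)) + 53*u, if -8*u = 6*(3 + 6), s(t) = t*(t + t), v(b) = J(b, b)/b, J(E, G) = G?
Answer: -1423/4 ≈ -355.75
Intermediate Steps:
v(b) = 1 (v(b) = b/b = 1)
s(t) = 2*t² (s(t) = t*(2*t) = 2*t²)
u = -27/4 (u = -3*(3 + 6)/4 = -3*9/4 = -⅛*54 = -27/4 ≈ -6.7500)
s(v(5)) + 53*u = 2*1² + 53*(-27/4) = 2*1 - 1431/4 = 2 - 1431/4 = -1423/4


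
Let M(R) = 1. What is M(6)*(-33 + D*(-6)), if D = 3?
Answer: -51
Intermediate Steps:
M(6)*(-33 + D*(-6)) = 1*(-33 + 3*(-6)) = 1*(-33 - 18) = 1*(-51) = -51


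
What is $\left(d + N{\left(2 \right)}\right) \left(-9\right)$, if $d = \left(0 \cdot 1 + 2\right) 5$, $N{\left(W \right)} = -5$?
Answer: $-45$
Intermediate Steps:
$d = 10$ ($d = \left(0 + 2\right) 5 = 2 \cdot 5 = 10$)
$\left(d + N{\left(2 \right)}\right) \left(-9\right) = \left(10 - 5\right) \left(-9\right) = 5 \left(-9\right) = -45$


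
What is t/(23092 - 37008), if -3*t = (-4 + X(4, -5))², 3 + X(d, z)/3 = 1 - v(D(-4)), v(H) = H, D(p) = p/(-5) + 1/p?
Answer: 54289/16699200 ≈ 0.0032510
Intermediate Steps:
D(p) = 1/p - p/5 (D(p) = p*(-⅕) + 1/p = -p/5 + 1/p = 1/p - p/5)
X(d, z) = -153/20 (X(d, z) = -9 + 3*(1 - (1/(-4) - ⅕*(-4))) = -9 + 3*(1 - (-¼ + ⅘)) = -9 + 3*(1 - 1*11/20) = -9 + 3*(1 - 11/20) = -9 + 3*(9/20) = -9 + 27/20 = -153/20)
t = -54289/1200 (t = -(-4 - 153/20)²/3 = -(-233/20)²/3 = -⅓*54289/400 = -54289/1200 ≈ -45.241)
t/(23092 - 37008) = -54289/1200/(23092 - 37008) = -54289/1200/(-13916) = -1/13916*(-54289/1200) = 54289/16699200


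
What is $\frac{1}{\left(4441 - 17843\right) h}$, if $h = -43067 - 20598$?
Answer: $\frac{1}{853238330} \approx 1.172 \cdot 10^{-9}$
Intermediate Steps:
$h = -63665$
$\frac{1}{\left(4441 - 17843\right) h} = \frac{1}{\left(4441 - 17843\right) \left(-63665\right)} = \frac{1}{-13402} \left(- \frac{1}{63665}\right) = \left(- \frac{1}{13402}\right) \left(- \frac{1}{63665}\right) = \frac{1}{853238330}$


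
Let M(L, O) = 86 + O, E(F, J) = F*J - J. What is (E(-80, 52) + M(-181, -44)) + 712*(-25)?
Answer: -21970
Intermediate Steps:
E(F, J) = -J + F*J
(E(-80, 52) + M(-181, -44)) + 712*(-25) = (52*(-1 - 80) + (86 - 44)) + 712*(-25) = (52*(-81) + 42) - 17800 = (-4212 + 42) - 17800 = -4170 - 17800 = -21970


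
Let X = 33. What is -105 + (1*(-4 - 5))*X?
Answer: -402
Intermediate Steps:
-105 + (1*(-4 - 5))*X = -105 + (1*(-4 - 5))*33 = -105 + (1*(-9))*33 = -105 - 9*33 = -105 - 297 = -402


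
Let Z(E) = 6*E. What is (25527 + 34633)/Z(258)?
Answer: 15040/387 ≈ 38.863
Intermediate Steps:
(25527 + 34633)/Z(258) = (25527 + 34633)/((6*258)) = 60160/1548 = 60160*(1/1548) = 15040/387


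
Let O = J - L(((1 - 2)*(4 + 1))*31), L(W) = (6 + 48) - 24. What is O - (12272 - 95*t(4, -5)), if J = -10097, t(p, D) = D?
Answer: -22874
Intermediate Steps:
L(W) = 30 (L(W) = 54 - 24 = 30)
O = -10127 (O = -10097 - 1*30 = -10097 - 30 = -10127)
O - (12272 - 95*t(4, -5)) = -10127 - (12272 - 95*(-5)) = -10127 - (12272 - 1*(-475)) = -10127 - (12272 + 475) = -10127 - 1*12747 = -10127 - 12747 = -22874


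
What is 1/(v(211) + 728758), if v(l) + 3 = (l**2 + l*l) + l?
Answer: 1/818008 ≈ 1.2225e-6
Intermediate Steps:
v(l) = -3 + l + 2*l**2 (v(l) = -3 + ((l**2 + l*l) + l) = -3 + ((l**2 + l**2) + l) = -3 + (2*l**2 + l) = -3 + (l + 2*l**2) = -3 + l + 2*l**2)
1/(v(211) + 728758) = 1/((-3 + 211 + 2*211**2) + 728758) = 1/((-3 + 211 + 2*44521) + 728758) = 1/((-3 + 211 + 89042) + 728758) = 1/(89250 + 728758) = 1/818008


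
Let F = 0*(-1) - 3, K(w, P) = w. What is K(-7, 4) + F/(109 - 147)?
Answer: -263/38 ≈ -6.9211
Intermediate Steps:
F = -3 (F = 0 - 3 = -3)
K(-7, 4) + F/(109 - 147) = -7 - 3/(109 - 147) = -7 - 3/(-38) = -7 - 1/38*(-3) = -7 + 3/38 = -263/38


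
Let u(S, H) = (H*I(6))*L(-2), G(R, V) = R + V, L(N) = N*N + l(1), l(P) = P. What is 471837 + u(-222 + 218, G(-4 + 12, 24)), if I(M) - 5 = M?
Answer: 473597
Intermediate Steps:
I(M) = 5 + M
L(N) = 1 + N² (L(N) = N*N + 1 = N² + 1 = 1 + N²)
u(S, H) = 55*H (u(S, H) = (H*(5 + 6))*(1 + (-2)²) = (H*11)*(1 + 4) = (11*H)*5 = 55*H)
471837 + u(-222 + 218, G(-4 + 12, 24)) = 471837 + 55*((-4 + 12) + 24) = 471837 + 55*(8 + 24) = 471837 + 55*32 = 471837 + 1760 = 473597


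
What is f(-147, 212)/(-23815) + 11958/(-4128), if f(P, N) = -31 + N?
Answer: -47587823/16384720 ≈ -2.9044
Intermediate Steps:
f(-147, 212)/(-23815) + 11958/(-4128) = (-31 + 212)/(-23815) + 11958/(-4128) = 181*(-1/23815) + 11958*(-1/4128) = -181/23815 - 1993/688 = -47587823/16384720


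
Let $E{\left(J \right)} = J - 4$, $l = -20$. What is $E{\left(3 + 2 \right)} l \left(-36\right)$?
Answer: $720$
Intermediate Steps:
$E{\left(J \right)} = -4 + J$ ($E{\left(J \right)} = J - 4 = -4 + J$)
$E{\left(3 + 2 \right)} l \left(-36\right) = \left(-4 + \left(3 + 2\right)\right) \left(-20\right) \left(-36\right) = \left(-4 + 5\right) \left(-20\right) \left(-36\right) = 1 \left(-20\right) \left(-36\right) = \left(-20\right) \left(-36\right) = 720$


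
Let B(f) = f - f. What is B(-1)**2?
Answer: 0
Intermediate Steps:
B(f) = 0
B(-1)**2 = 0**2 = 0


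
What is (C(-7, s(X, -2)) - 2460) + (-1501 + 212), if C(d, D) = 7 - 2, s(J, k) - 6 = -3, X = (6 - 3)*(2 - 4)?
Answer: -3744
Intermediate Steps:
X = -6 (X = 3*(-2) = -6)
s(J, k) = 3 (s(J, k) = 6 - 3 = 3)
C(d, D) = 5
(C(-7, s(X, -2)) - 2460) + (-1501 + 212) = (5 - 2460) + (-1501 + 212) = -2455 - 1289 = -3744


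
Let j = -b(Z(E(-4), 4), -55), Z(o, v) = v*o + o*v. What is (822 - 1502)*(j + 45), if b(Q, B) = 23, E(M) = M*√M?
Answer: -14960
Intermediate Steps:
E(M) = M^(3/2)
Z(o, v) = 2*o*v (Z(o, v) = o*v + o*v = 2*o*v)
j = -23 (j = -1*23 = -23)
(822 - 1502)*(j + 45) = (822 - 1502)*(-23 + 45) = -680*22 = -14960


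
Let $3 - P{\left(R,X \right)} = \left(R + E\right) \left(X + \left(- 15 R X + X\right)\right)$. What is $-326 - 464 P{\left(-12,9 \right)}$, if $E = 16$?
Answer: $3038410$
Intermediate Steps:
$P{\left(R,X \right)} = 3 - \left(16 + R\right) \left(2 X - 15 R X\right)$ ($P{\left(R,X \right)} = 3 - \left(R + 16\right) \left(X + \left(- 15 R X + X\right)\right) = 3 - \left(16 + R\right) \left(X - \left(- X + 15 R X\right)\right) = 3 - \left(16 + R\right) \left(2 X - 15 R X\right)$)
$-326 - 464 P{\left(-12,9 \right)} = -326 - 464 \left(3 - 288 + 15 \cdot 9 \left(-12\right)^{2} + 238 \left(-12\right) 9\right) = -326 - 464 \left(3 - 288 + 15 \cdot 9 \cdot 144 - 25704\right) = -326 - 464 \left(3 - 288 + 19440 - 25704\right) = -326 - -3038736 = -326 + 3038736 = 3038410$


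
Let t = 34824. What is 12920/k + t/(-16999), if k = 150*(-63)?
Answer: -54871388/16064055 ≈ -3.4158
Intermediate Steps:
k = -9450
12920/k + t/(-16999) = 12920/(-9450) + 34824/(-16999) = 12920*(-1/9450) + 34824*(-1/16999) = -1292/945 - 34824/16999 = -54871388/16064055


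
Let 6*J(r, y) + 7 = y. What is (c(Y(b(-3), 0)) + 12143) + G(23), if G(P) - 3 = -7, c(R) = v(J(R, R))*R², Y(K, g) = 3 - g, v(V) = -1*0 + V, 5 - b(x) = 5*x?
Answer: 12133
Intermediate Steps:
J(r, y) = -7/6 + y/6
b(x) = 5 - 5*x
v(V) = V (v(V) = 0 + V = V)
c(R) = R²*(-7/6 + R/6) (c(R) = (-7/6 + R/6)*R² = R²*(-7/6 + R/6))
G(P) = -4 (G(P) = 3 - 7 = -4)
(c(Y(b(-3), 0)) + 12143) + G(23) = ((3 - 1*0)²*(-7 + (3 - 1*0))/6 + 12143) - 4 = ((3 + 0)²*(-7 + (3 + 0))/6 + 12143) - 4 = ((⅙)*3²*(-7 + 3) + 12143) - 4 = ((⅙)*9*(-4) + 12143) - 4 = (-6 + 12143) - 4 = 12137 - 4 = 12133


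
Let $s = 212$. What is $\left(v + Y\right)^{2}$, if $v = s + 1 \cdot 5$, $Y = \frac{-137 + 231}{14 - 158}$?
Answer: $\frac{242642929}{5184} \approx 46806.0$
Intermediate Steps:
$Y = - \frac{47}{72}$ ($Y = \frac{94}{-144} = 94 \left(- \frac{1}{144}\right) = - \frac{47}{72} \approx -0.65278$)
$v = 217$ ($v = 212 + 1 \cdot 5 = 212 + 5 = 217$)
$\left(v + Y\right)^{2} = \left(217 - \frac{47}{72}\right)^{2} = \left(\frac{15577}{72}\right)^{2} = \frac{242642929}{5184}$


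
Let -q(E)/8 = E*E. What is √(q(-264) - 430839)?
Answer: 3*I*√109823 ≈ 994.19*I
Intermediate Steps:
q(E) = -8*E² (q(E) = -8*E*E = -8*E²)
√(q(-264) - 430839) = √(-8*(-264)² - 430839) = √(-8*69696 - 430839) = √(-557568 - 430839) = √(-988407) = 3*I*√109823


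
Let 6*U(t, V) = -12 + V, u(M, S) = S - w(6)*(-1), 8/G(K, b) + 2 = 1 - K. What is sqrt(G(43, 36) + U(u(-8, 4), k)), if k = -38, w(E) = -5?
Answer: I*sqrt(9273)/33 ≈ 2.9181*I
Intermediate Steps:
G(K, b) = 8/(-1 - K) (G(K, b) = 8/(-2 + (1 - K)) = 8/(-1 - K))
u(M, S) = -5 + S (u(M, S) = S - (-5)*(-1) = S - 1*5 = S - 5 = -5 + S)
U(t, V) = -2 + V/6 (U(t, V) = (-12 + V)/6 = -2 + V/6)
sqrt(G(43, 36) + U(u(-8, 4), k)) = sqrt(-8/(1 + 43) + (-2 + (1/6)*(-38))) = sqrt(-8/44 + (-2 - 19/3)) = sqrt(-8*1/44 - 25/3) = sqrt(-2/11 - 25/3) = sqrt(-281/33) = I*sqrt(9273)/33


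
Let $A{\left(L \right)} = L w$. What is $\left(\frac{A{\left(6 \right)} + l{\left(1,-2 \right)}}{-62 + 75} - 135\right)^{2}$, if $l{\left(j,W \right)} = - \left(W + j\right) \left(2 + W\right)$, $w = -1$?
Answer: $\frac{3101121}{169} \approx 18350.0$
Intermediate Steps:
$l{\left(j,W \right)} = - \left(2 + W\right) \left(W + j\right)$
$A{\left(L \right)} = - L$ ($A{\left(L \right)} = L \left(-1\right) = - L$)
$\left(\frac{A{\left(6 \right)} + l{\left(1,-2 \right)}}{-62 + 75} - 135\right)^{2} = \left(\frac{\left(-1\right) 6 - \left(2 - 2\right)}{-62 + 75} - 135\right)^{2} = \left(\frac{-6 + \left(\left(-1\right) 4 + 4 - 2 + 2\right)}{13} - 135\right)^{2} = \left(\left(-6 + \left(-4 + 4 - 2 + 2\right)\right) \frac{1}{13} - 135\right)^{2} = \left(\left(-6 + 0\right) \frac{1}{13} - 135\right)^{2} = \left(\left(-6\right) \frac{1}{13} - 135\right)^{2} = \left(- \frac{6}{13} - 135\right)^{2} = \left(- \frac{1761}{13}\right)^{2} = \frac{3101121}{169}$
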